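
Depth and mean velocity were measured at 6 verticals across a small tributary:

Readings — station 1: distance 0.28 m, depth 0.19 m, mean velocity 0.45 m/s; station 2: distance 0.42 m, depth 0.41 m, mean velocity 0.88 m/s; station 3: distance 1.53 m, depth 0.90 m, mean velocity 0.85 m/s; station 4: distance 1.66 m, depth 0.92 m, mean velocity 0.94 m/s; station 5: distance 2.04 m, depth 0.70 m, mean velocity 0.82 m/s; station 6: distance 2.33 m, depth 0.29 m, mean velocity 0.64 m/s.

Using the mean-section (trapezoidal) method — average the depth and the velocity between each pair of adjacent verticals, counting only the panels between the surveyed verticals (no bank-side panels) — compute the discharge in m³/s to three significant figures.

Panel 1-2: Δb = 0.14 m, d̄ = (0.19+0.41)/2 = 0.3, v̄ = (0.45+0.88)/2 = 0.665 → q = 0.14×0.3×0.665 = 0.02793 m³/s
Panel 2-3: Δb = 1.11 m, d̄ = (0.41+0.90)/2 = 0.655, v̄ = (0.88+0.85)/2 = 0.865 → q = 1.11×0.655×0.865 = 0.6289 m³/s
Panel 3-4: Δb = 0.13 m, d̄ = (0.90+0.92)/2 = 0.91, v̄ = (0.85+0.94)/2 = 0.895 → q = 0.13×0.91×0.895 = 0.1059 m³/s
Panel 4-5: Δb = 0.38 m, d̄ = (0.92+0.70)/2 = 0.81, v̄ = (0.94+0.82)/2 = 0.88 → q = 0.38×0.81×0.88 = 0.2709 m³/s
Panel 5-6: Δb = 0.29 m, d̄ = (0.70+0.29)/2 = 0.495, v̄ = (0.82+0.64)/2 = 0.73 → q = 0.29×0.495×0.73 = 0.1048 m³/s
Q = Σ q = 1.138 m³/s

1.14 m³/s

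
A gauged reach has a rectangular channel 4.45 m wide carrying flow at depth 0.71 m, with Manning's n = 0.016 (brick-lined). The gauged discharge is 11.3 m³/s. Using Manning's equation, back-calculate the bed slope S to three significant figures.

0.00748

A = b·y = 4.45 × 0.71 = 3.160 m²
P = b + 2y = 4.45 + 2×0.71 = 5.870 m
R = A/P = 3.160/5.870 = 0.5382 m
S = (Q·n / (1·A·R^(2/3)))² = (11.3×0.016 / (1×3.160×0.6617))² = 0.007479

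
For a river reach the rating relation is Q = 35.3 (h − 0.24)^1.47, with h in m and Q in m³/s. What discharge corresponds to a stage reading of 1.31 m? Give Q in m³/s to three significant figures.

39.0 m³/s

Q = 35.3 × (1.31 − 0.24)^1.47 = 35.3 × 1.07^1.47 = 38.99 m³/s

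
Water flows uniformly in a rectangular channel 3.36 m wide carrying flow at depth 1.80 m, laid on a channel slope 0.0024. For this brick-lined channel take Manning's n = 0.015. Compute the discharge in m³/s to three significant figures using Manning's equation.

A = b·y = 3.36 × 1.80 = 6.048 m²
P = b + 2y = 3.36 + 2×1.80 = 6.960 m
R = A/P = 6.048/6.960 = 0.8690 m
Q = (1/n)·A·R^(2/3)·S^(1/2) = (1/0.015) × 6.048 × 0.8690^(2/3) × 0.0024^(1/2) = 17.99 m³/s

18.0 m³/s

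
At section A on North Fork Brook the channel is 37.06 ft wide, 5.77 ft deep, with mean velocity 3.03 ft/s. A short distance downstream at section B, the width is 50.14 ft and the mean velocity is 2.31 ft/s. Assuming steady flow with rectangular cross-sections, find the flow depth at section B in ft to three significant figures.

5.59 ft

Q = A₁V₁ = (37.06×5.77) × 3.03 = 647.9 ft³/s
d₂ = Q/(b₂ V₂) = 647.9/(50.14×2.31) = 5.594 ft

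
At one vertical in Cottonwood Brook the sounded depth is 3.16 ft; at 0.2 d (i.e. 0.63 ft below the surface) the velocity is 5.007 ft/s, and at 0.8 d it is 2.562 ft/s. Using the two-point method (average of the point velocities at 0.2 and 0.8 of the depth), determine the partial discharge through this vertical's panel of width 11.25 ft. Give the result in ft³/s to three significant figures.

v̄ = (5.007 + 2.562) / 2 = 3.785 ft/s
q = v̄ × d × w = 3.785 × 3.16 × 11.25 = 134.5 ft³/s

135 ft³/s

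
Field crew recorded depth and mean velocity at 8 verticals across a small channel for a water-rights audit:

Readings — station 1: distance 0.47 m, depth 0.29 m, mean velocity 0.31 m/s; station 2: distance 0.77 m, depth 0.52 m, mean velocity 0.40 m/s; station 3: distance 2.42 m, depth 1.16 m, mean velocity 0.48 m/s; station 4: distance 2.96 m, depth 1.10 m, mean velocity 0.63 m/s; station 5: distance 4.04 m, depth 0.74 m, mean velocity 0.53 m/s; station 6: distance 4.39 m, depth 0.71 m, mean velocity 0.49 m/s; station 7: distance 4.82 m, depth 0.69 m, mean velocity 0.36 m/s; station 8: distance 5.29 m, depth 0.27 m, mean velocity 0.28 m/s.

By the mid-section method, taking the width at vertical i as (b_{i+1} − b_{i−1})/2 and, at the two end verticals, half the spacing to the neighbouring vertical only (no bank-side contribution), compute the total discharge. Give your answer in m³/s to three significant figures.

w_1 = (0.77 − 0.47)/2 = 0.15 m; q_1 = 0.31 × 0.29 × 0.15 = 0.01349 m³/s
w_2 = (2.42 − 0.47)/2 = 0.975 m; q_2 = 0.40 × 0.52 × 0.975 = 0.2028 m³/s
w_3 = (2.96 − 0.77)/2 = 1.095 m; q_3 = 0.48 × 1.16 × 1.095 = 0.6097 m³/s
w_4 = (4.04 − 2.42)/2 = 0.81 m; q_4 = 0.63 × 1.10 × 0.81 = 0.5613 m³/s
w_5 = (4.39 − 2.96)/2 = 0.715 m; q_5 = 0.53 × 0.74 × 0.715 = 0.2804 m³/s
w_6 = (4.82 − 4.04)/2 = 0.39 m; q_6 = 0.49 × 0.71 × 0.39 = 0.1357 m³/s
w_7 = (5.29 − 4.39)/2 = 0.45 m; q_7 = 0.36 × 0.69 × 0.45 = 0.1118 m³/s
w_8 = (5.29 − 4.82)/2 = 0.235 m; q_8 = 0.28 × 0.27 × 0.235 = 0.01777 m³/s
Q = Σ qᵢ = 1.933 m³/s

1.93 m³/s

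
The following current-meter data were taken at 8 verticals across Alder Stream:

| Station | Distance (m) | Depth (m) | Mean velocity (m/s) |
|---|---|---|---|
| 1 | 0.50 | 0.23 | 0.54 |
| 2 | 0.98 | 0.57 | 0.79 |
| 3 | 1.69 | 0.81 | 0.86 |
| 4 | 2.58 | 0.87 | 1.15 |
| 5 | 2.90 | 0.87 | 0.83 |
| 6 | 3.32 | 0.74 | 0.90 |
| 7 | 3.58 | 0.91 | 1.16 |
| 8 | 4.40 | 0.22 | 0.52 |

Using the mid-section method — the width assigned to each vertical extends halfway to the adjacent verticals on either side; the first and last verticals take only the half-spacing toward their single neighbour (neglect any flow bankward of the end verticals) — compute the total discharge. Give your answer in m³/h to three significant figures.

9260 m³/h

w_1 = (0.98 − 0.50)/2 = 0.24 m; q_1 = 0.54 × 0.23 × 0.24 = 0.02981 m³/s
w_2 = (1.69 − 0.50)/2 = 0.595 m; q_2 = 0.79 × 0.57 × 0.595 = 0.2679 m³/s
w_3 = (2.58 − 0.98)/2 = 0.8 m; q_3 = 0.86 × 0.81 × 0.8 = 0.5573 m³/s
w_4 = (2.90 − 1.69)/2 = 0.605 m; q_4 = 1.15 × 0.87 × 0.605 = 0.6053 m³/s
w_5 = (3.32 − 2.58)/2 = 0.37 m; q_5 = 0.83 × 0.87 × 0.37 = 0.2672 m³/s
w_6 = (3.58 − 2.90)/2 = 0.34 m; q_6 = 0.90 × 0.74 × 0.34 = 0.2264 m³/s
w_7 = (4.40 − 3.32)/2 = 0.54 m; q_7 = 1.16 × 0.91 × 0.54 = 0.5700 m³/s
w_8 = (4.40 − 3.58)/2 = 0.41 m; q_8 = 0.52 × 0.22 × 0.41 = 0.04690 m³/s
Q = Σ qᵢ = 2.571 m³/s
= 2.571 × 3600 = 9255 m³/h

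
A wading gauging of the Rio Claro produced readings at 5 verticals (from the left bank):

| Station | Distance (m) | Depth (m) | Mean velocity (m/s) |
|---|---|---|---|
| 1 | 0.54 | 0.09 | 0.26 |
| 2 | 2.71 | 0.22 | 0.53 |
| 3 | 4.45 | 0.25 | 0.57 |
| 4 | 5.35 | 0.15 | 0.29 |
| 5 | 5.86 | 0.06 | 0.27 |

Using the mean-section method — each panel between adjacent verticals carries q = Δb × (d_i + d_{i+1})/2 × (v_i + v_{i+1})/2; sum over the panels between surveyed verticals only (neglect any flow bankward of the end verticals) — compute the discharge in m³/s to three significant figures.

Panel 1-2: Δb = 2.17 m, d̄ = (0.09+0.22)/2 = 0.155, v̄ = (0.26+0.53)/2 = 0.395 → q = 2.17×0.155×0.395 = 0.1329 m³/s
Panel 2-3: Δb = 1.74 m, d̄ = (0.22+0.25)/2 = 0.235, v̄ = (0.53+0.57)/2 = 0.55 → q = 1.74×0.235×0.55 = 0.2249 m³/s
Panel 3-4: Δb = 0.9 m, d̄ = (0.25+0.15)/2 = 0.2, v̄ = (0.57+0.29)/2 = 0.43 → q = 0.9×0.2×0.43 = 0.07740 m³/s
Panel 4-5: Δb = 0.51 m, d̄ = (0.15+0.06)/2 = 0.105, v̄ = (0.29+0.27)/2 = 0.28 → q = 0.51×0.105×0.28 = 0.01499 m³/s
Q = Σ q = 0.4501 m³/s

0.450 m³/s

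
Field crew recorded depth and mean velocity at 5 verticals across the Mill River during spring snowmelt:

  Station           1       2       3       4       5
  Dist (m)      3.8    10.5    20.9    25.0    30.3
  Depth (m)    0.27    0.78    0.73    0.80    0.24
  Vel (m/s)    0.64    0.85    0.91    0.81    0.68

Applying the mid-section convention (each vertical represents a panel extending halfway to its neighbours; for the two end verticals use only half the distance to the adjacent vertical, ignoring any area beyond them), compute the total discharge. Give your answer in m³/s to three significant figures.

14.5 m³/s

w_1 = (10.5 − 3.8)/2 = 3.35 m; q_1 = 0.64 × 0.27 × 3.35 = 0.5789 m³/s
w_2 = (20.9 − 3.8)/2 = 8.55 m; q_2 = 0.85 × 0.78 × 8.55 = 5.669 m³/s
w_3 = (25.0 − 10.5)/2 = 7.25 m; q_3 = 0.91 × 0.73 × 7.25 = 4.816 m³/s
w_4 = (30.3 − 20.9)/2 = 4.7 m; q_4 = 0.81 × 0.80 × 4.7 = 3.046 m³/s
w_5 = (30.3 − 25.0)/2 = 2.65 m; q_5 = 0.68 × 0.24 × 2.65 = 0.4325 m³/s
Q = Σ qᵢ = 14.54 m³/s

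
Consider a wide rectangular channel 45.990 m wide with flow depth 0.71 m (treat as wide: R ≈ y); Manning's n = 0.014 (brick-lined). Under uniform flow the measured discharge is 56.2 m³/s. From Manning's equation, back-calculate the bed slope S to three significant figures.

0.000917

A = b·y = 45.990 × 0.71 = 32.65 m²
Wide channel: R ≈ y = 0.71 m
S = (Q·n / (1·A·R^(2/3)))² = (56.2×0.014 / (1×32.65×0.7959))² = 0.0009167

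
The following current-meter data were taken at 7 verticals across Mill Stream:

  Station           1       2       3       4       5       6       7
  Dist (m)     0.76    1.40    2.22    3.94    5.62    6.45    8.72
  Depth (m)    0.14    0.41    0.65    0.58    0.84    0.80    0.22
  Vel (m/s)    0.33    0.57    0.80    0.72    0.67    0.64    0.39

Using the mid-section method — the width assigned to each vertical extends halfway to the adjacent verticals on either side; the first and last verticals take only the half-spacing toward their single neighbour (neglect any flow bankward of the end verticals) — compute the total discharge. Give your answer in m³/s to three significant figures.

3.15 m³/s

w_1 = (1.40 − 0.76)/2 = 0.32 m; q_1 = 0.33 × 0.14 × 0.32 = 0.01478 m³/s
w_2 = (2.22 − 0.76)/2 = 0.73 m; q_2 = 0.57 × 0.41 × 0.73 = 0.1706 m³/s
w_3 = (3.94 − 1.40)/2 = 1.27 m; q_3 = 0.80 × 0.65 × 1.27 = 0.6604 m³/s
w_4 = (5.62 − 2.22)/2 = 1.7 m; q_4 = 0.72 × 0.58 × 1.7 = 0.7099 m³/s
w_5 = (6.45 − 3.94)/2 = 1.255 m; q_5 = 0.67 × 0.84 × 1.255 = 0.7063 m³/s
w_6 = (8.72 − 5.62)/2 = 1.55 m; q_6 = 0.64 × 0.80 × 1.55 = 0.7936 m³/s
w_7 = (8.72 − 6.45)/2 = 1.135 m; q_7 = 0.39 × 0.22 × 1.135 = 0.09738 m³/s
Q = Σ qᵢ = 3.153 m³/s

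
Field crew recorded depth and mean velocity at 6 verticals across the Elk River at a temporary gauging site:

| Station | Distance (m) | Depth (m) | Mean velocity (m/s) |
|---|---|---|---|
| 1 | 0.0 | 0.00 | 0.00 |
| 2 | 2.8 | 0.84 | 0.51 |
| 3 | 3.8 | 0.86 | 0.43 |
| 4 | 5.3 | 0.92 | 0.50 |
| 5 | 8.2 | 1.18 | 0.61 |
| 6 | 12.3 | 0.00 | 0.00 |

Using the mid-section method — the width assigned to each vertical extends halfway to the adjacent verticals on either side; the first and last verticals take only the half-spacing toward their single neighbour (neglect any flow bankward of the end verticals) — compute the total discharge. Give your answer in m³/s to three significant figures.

w_2 = (3.8 − 0.0)/2 = 1.9 m; q_2 = 0.51 × 0.84 × 1.9 = 0.8140 m³/s
w_3 = (5.3 − 2.8)/2 = 1.25 m; q_3 = 0.43 × 0.86 × 1.25 = 0.4623 m³/s
w_4 = (8.2 − 3.8)/2 = 2.2 m; q_4 = 0.50 × 0.92 × 2.2 = 1.012 m³/s
w_5 = (12.3 − 5.3)/2 = 3.5 m; q_5 = 0.61 × 1.18 × 3.5 = 2.519 m³/s
Stations 1, 6 contribute zero (depth or velocity is 0).
Q = Σ qᵢ = 4.808 m³/s

4.81 m³/s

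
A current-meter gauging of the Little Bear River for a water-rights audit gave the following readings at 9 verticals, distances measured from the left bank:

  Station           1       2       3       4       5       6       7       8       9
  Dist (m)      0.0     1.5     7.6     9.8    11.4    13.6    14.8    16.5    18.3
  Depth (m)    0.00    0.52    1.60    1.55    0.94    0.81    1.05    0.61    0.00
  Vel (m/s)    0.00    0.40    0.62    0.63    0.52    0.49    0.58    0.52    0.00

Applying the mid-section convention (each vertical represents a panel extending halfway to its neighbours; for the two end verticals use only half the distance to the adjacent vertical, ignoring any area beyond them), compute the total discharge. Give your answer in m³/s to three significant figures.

9.80 m³/s

w_2 = (7.6 − 0.0)/2 = 3.8 m; q_2 = 0.40 × 0.52 × 3.8 = 0.7904 m³/s
w_3 = (9.8 − 1.5)/2 = 4.15 m; q_3 = 0.62 × 1.60 × 4.15 = 4.117 m³/s
w_4 = (11.4 − 7.6)/2 = 1.9 m; q_4 = 0.63 × 1.55 × 1.9 = 1.855 m³/s
w_5 = (13.6 − 9.8)/2 = 1.9 m; q_5 = 0.52 × 0.94 × 1.9 = 0.9287 m³/s
w_6 = (14.8 − 11.4)/2 = 1.7 m; q_6 = 0.49 × 0.81 × 1.7 = 0.6747 m³/s
w_7 = (16.5 − 13.6)/2 = 1.45 m; q_7 = 0.58 × 1.05 × 1.45 = 0.8831 m³/s
w_8 = (18.3 − 14.8)/2 = 1.75 m; q_8 = 0.52 × 0.61 × 1.75 = 0.5551 m³/s
Stations 1, 9 contribute zero (depth or velocity is 0).
Q = Σ qᵢ = 9.804 m³/s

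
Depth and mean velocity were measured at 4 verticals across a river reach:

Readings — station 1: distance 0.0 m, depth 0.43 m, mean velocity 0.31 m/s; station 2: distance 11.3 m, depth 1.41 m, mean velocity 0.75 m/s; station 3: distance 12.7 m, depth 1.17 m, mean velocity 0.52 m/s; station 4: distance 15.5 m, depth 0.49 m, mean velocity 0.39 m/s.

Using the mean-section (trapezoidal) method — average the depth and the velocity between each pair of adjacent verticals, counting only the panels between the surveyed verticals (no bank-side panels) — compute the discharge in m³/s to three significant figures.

Panel 1-2: Δb = 11.3 m, d̄ = (0.43+1.41)/2 = 0.92, v̄ = (0.31+0.75)/2 = 0.53 → q = 11.3×0.92×0.53 = 5.510 m³/s
Panel 2-3: Δb = 1.4 m, d̄ = (1.41+1.17)/2 = 1.29, v̄ = (0.75+0.52)/2 = 0.635 → q = 1.4×1.29×0.635 = 1.147 m³/s
Panel 3-4: Δb = 2.8 m, d̄ = (1.17+0.49)/2 = 0.83, v̄ = (0.52+0.39)/2 = 0.455 → q = 2.8×0.83×0.455 = 1.057 m³/s
Q = Σ q = 7.714 m³/s

7.71 m³/s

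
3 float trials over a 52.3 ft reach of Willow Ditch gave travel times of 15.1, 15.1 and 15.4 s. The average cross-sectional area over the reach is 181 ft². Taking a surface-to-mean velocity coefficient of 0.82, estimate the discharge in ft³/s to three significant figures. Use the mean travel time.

t̄ = (15.1 + 15.1 + 15.4) / 3 = 15.2 s
v_surface = L / t̄ = 52.3 / 15.2 = 3.441 ft/s
v_mean = 0.82 × 3.441 = 2.821 ft/s
Q = A × v_mean = 181 × 2.821 = 510.7 ft³/s

511 ft³/s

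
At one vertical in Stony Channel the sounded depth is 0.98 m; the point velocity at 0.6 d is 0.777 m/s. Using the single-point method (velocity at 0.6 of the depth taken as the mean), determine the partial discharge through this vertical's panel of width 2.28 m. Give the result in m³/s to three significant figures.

v̄ = v₀.₆ = 0.777 m/s
q = v̄ × d × w = 0.7770 × 0.98 × 2.28 = 1.736 m³/s

1.74 m³/s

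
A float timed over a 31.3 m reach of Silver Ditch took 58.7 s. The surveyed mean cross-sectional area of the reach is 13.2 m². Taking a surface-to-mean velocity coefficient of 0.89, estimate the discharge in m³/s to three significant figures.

6.26 m³/s

v_surface = L / t̄ = 31.3 / 58.7 = 0.5332 m/s
v_mean = 0.89 × 0.5332 = 0.4746 m/s
Q = A × v_mean = 13.2 × 0.4746 = 6.264 m³/s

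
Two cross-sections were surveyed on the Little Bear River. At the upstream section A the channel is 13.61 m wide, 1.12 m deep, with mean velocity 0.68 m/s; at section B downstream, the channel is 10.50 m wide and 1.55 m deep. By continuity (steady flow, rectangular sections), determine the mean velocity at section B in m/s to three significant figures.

Q = A₁V₁ = (13.61×1.12) × 0.68 = 10.37 m³/s
A₂ = 10.50 × 1.55 = 16.28 m²
V₂ = Q/A₂ = 10.37/16.28 = 0.6369 m/s

0.637 m/s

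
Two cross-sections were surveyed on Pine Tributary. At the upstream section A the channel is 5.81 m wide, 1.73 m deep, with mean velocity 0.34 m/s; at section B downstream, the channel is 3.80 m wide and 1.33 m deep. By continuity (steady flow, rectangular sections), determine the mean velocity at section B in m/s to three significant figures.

0.676 m/s

Q = A₁V₁ = (5.81×1.73) × 0.34 = 3.417 m³/s
A₂ = 3.80 × 1.33 = 5.054 m²
V₂ = Q/A₂ = 3.417/5.054 = 0.6762 m/s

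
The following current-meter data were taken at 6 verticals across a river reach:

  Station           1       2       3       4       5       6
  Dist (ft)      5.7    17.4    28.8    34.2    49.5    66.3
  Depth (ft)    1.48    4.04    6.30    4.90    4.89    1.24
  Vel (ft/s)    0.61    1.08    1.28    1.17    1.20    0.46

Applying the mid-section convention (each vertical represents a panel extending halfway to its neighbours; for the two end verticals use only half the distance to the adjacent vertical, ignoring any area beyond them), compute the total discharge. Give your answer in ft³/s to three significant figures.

282 ft³/s

w_1 = (17.4 − 5.7)/2 = 5.85 ft; q_1 = 0.61 × 1.48 × 5.85 = 5.281 ft³/s
w_2 = (28.8 − 5.7)/2 = 11.55 ft; q_2 = 1.08 × 4.04 × 11.55 = 50.39 ft³/s
w_3 = (34.2 − 17.4)/2 = 8.4 ft; q_3 = 1.28 × 6.30 × 8.4 = 67.74 ft³/s
w_4 = (49.5 − 28.8)/2 = 10.35 ft; q_4 = 1.17 × 4.90 × 10.35 = 59.34 ft³/s
w_5 = (66.3 − 34.2)/2 = 16.05 ft; q_5 = 1.20 × 4.89 × 16.05 = 94.18 ft³/s
w_6 = (66.3 − 49.5)/2 = 8.4 ft; q_6 = 0.46 × 1.24 × 8.4 = 4.791 ft³/s
Q = Σ qᵢ = 281.7 ft³/s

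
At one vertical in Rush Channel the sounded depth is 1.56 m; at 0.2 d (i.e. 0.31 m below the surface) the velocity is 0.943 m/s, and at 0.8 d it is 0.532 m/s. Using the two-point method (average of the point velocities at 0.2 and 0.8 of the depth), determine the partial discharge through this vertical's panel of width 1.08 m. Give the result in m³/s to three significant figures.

v̄ = (0.943 + 0.532) / 2 = 0.7375 m/s
q = v̄ × d × w = 0.7375 × 1.56 × 1.08 = 1.243 m³/s

1.24 m³/s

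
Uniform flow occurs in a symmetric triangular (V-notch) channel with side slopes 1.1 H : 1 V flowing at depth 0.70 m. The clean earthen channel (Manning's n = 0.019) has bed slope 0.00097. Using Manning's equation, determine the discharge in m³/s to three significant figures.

A = z·y² = 1.1×0.70² = 0.5390 m²
P = 2y√(1+z²) = 2×0.70×√(1+1.1²) = 2.081 m
R = A/P = 0.5390/2.081 = 0.2590 m
Q = (1/n)·A·R^(2/3)·S^(1/2) = (1/0.019) × 0.5390 × 0.2590^(2/3) × 0.00097^(1/2) = 0.3590 m³/s

0.359 m³/s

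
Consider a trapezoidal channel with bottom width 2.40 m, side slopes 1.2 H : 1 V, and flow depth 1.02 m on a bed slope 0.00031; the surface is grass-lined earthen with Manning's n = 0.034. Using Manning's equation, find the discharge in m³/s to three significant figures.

1.45 m³/s

A = (b + z·y)·y = (2.40 + 1.2×1.02)×1.02 = 3.696 m²
P = b + 2y√(1+z²) = 2.40 + 2×1.02×√(1+1.2²) = 5.587 m
R = A/P = 3.696/5.587 = 0.6617 m
Q = (1/n)·A·R^(2/3)·S^(1/2) = (1/0.034) × 3.696 × 0.6617^(2/3) × 0.00031^(1/2) = 1.454 m³/s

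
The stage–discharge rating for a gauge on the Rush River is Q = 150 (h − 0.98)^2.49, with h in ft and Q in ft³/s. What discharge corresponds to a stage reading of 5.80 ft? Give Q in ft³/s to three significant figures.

Q = 150 × (5.80 − 0.98)^2.49 = 150 × 4.82^2.49 = 7531 ft³/s

7530 ft³/s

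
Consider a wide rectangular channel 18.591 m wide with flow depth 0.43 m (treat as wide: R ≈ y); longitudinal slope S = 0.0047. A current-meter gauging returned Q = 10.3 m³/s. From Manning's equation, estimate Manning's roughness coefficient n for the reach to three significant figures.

0.0303

A = b·y = 18.591 × 0.43 = 7.994 m²
Wide channel: R ≈ y = 0.43 m
n = (1/Q)·A·R^(2/3)·S^(1/2) = (1/10.3) × 7.994 × 0.5697 × 0.06856 = 0.03031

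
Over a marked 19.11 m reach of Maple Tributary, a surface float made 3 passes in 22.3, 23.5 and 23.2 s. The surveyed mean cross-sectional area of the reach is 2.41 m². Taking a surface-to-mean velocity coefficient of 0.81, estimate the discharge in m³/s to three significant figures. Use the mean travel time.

1.62 m³/s

t̄ = (22.3 + 23.5 + 23.2) / 3 = 23 s
v_surface = L / t̄ = 19.11 / 23 = 0.8309 m/s
v_mean = 0.81 × 0.8309 = 0.6730 m/s
Q = A × v_mean = 2.41 × 0.6730 = 1.622 m³/s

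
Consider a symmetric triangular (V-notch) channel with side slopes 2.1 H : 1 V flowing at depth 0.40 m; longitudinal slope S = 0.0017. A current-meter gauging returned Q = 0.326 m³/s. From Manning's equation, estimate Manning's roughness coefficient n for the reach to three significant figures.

0.0136

A = z·y² = 2.1×0.40² = 0.3360 m²
P = 2y√(1+z²) = 2×0.40×√(1+2.1²) = 1.861 m
R = A/P = 0.3360/1.861 = 0.1806 m
n = (1/Q)·A·R^(2/3)·S^(1/2) = (1/0.326) × 0.3360 × 0.3195 × 0.04123 = 0.01358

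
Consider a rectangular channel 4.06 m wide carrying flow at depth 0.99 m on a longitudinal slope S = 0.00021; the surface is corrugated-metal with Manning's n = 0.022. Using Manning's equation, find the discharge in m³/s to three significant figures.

A = b·y = 4.06 × 0.99 = 4.019 m²
P = b + 2y = 4.06 + 2×0.99 = 6.040 m
R = A/P = 4.019/6.040 = 0.6655 m
Q = (1/n)·A·R^(2/3)·S^(1/2) = (1/0.022) × 4.019 × 0.6655^(2/3) × 0.00021^(1/2) = 2.018 m³/s

2.02 m³/s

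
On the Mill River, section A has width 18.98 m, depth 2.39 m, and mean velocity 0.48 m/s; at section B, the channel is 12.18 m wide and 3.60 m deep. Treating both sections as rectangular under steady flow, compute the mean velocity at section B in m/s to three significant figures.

Q = A₁V₁ = (18.98×2.39) × 0.48 = 21.77 m³/s
A₂ = 12.18 × 3.60 = 43.85 m²
V₂ = Q/A₂ = 21.77/43.85 = 0.4966 m/s

0.497 m/s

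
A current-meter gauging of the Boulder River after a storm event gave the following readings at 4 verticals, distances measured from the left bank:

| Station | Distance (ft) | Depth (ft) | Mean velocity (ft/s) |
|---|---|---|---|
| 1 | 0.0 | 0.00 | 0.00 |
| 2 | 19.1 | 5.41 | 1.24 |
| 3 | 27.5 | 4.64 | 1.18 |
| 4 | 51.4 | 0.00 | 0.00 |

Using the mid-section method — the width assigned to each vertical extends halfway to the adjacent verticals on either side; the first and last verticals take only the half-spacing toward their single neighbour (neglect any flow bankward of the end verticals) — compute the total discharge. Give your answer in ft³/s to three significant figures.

181 ft³/s

w_2 = (27.5 − 0.0)/2 = 13.75 ft; q_2 = 1.24 × 5.41 × 13.75 = 92.24 ft³/s
w_3 = (51.4 − 19.1)/2 = 16.15 ft; q_3 = 1.18 × 4.64 × 16.15 = 88.42 ft³/s
Stations 1, 4 contribute zero (depth or velocity is 0).
Q = Σ qᵢ = 180.7 ft³/s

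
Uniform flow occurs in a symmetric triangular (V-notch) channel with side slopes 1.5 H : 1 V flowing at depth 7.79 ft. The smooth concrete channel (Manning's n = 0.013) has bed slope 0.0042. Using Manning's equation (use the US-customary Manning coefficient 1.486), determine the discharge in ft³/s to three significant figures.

A = z·y² = 1.5×7.79² = 91.03 ft²
P = 2y√(1+z²) = 2×7.79×√(1+1.5²) = 28.09 ft
R = A/P = 91.03/28.09 = 3.241 ft
Q = (1.486/n)·A·R^(2/3)·S^(1/2) = (1.486/0.013) × 91.03 × 3.241^(2/3) × 0.0042^(1/2) = 1477 ft³/s

1480 ft³/s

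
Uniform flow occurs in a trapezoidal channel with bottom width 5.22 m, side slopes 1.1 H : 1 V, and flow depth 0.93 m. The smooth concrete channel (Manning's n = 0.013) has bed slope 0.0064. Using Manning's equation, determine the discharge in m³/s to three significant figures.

A = (b + z·y)·y = (5.22 + 1.1×0.93)×0.93 = 5.806 m²
P = b + 2y√(1+z²) = 5.22 + 2×0.93×√(1+1.1²) = 7.985 m
R = A/P = 5.806/7.985 = 0.7271 m
Q = (1/n)·A·R^(2/3)·S^(1/2) = (1/0.013) × 5.806 × 0.7271^(2/3) × 0.0064^(1/2) = 28.89 m³/s

28.9 m³/s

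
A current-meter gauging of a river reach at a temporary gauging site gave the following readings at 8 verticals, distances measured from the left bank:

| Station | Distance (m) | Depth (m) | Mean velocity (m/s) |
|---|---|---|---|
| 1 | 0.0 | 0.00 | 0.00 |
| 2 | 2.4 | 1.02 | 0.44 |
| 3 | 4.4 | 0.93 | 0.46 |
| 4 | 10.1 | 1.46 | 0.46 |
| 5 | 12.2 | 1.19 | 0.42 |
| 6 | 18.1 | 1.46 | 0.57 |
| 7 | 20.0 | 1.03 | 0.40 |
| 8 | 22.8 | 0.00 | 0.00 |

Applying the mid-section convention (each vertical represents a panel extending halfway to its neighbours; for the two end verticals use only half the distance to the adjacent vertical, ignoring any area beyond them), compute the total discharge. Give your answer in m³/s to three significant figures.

w_2 = (4.4 − 0.0)/2 = 2.2 m; q_2 = 0.44 × 1.02 × 2.2 = 0.9874 m³/s
w_3 = (10.1 − 2.4)/2 = 3.85 m; q_3 = 0.46 × 0.93 × 3.85 = 1.647 m³/s
w_4 = (12.2 − 4.4)/2 = 3.9 m; q_4 = 0.46 × 1.46 × 3.9 = 2.619 m³/s
w_5 = (18.1 − 10.1)/2 = 4 m; q_5 = 0.42 × 1.19 × 4 = 1.999 m³/s
w_6 = (20.0 − 12.2)/2 = 3.9 m; q_6 = 0.57 × 1.46 × 3.9 = 3.246 m³/s
w_7 = (22.8 − 18.1)/2 = 2.35 m; q_7 = 0.40 × 1.03 × 2.35 = 0.9682 m³/s
Stations 1, 8 contribute zero (depth or velocity is 0).
Q = Σ qᵢ = 11.47 m³/s

11.5 m³/s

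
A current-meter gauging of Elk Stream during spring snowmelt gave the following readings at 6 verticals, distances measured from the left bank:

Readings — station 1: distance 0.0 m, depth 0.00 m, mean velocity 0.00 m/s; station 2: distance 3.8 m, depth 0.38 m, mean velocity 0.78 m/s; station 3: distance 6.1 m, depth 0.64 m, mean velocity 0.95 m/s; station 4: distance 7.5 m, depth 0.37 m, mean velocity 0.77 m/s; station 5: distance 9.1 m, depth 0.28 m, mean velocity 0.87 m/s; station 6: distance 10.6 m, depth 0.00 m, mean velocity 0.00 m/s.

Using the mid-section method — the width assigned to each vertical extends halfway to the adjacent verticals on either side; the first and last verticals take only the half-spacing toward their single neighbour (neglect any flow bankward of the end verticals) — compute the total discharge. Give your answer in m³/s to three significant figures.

2.83 m³/s

w_2 = (6.1 − 0.0)/2 = 3.05 m; q_2 = 0.78 × 0.38 × 3.05 = 0.9040 m³/s
w_3 = (7.5 − 3.8)/2 = 1.85 m; q_3 = 0.95 × 0.64 × 1.85 = 1.125 m³/s
w_4 = (9.1 − 6.1)/2 = 1.5 m; q_4 = 0.77 × 0.37 × 1.5 = 0.4274 m³/s
w_5 = (10.6 − 7.5)/2 = 1.55 m; q_5 = 0.87 × 0.28 × 1.55 = 0.3776 m³/s
Stations 1, 6 contribute zero (depth or velocity is 0).
Q = Σ qᵢ = 2.834 m³/s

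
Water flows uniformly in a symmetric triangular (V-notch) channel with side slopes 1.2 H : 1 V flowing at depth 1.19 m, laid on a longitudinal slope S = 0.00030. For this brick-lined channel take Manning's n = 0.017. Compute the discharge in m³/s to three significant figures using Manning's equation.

1.03 m³/s

A = z·y² = 1.2×1.19² = 1.699 m²
P = 2y√(1+z²) = 2×1.19×√(1+1.2²) = 3.718 m
R = A/P = 1.699/3.718 = 0.4571 m
Q = (1/n)·A·R^(2/3)·S^(1/2) = (1/0.017) × 1.699 × 0.4571^(2/3) × 0.00030^(1/2) = 1.027 m³/s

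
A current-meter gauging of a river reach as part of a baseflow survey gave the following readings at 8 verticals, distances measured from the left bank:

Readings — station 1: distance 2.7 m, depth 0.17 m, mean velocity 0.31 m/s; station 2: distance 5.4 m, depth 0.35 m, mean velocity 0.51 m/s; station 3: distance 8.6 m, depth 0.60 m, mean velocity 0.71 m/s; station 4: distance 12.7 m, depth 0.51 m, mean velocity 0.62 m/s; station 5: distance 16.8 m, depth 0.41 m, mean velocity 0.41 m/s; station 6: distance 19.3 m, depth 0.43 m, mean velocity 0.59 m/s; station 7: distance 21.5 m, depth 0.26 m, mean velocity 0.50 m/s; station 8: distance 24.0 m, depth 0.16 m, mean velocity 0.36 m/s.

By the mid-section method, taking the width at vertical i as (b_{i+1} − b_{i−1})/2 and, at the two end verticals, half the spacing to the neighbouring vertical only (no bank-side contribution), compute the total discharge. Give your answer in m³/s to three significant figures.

w_1 = (5.4 − 2.7)/2 = 1.35 m; q_1 = 0.31 × 0.17 × 1.35 = 0.07115 m³/s
w_2 = (8.6 − 2.7)/2 = 2.95 m; q_2 = 0.51 × 0.35 × 2.95 = 0.5266 m³/s
w_3 = (12.7 − 5.4)/2 = 3.65 m; q_3 = 0.71 × 0.60 × 3.65 = 1.555 m³/s
w_4 = (16.8 − 8.6)/2 = 4.1 m; q_4 = 0.62 × 0.51 × 4.1 = 1.296 m³/s
w_5 = (19.3 − 12.7)/2 = 3.3 m; q_5 = 0.41 × 0.41 × 3.3 = 0.5547 m³/s
w_6 = (21.5 − 16.8)/2 = 2.35 m; q_6 = 0.59 × 0.43 × 2.35 = 0.5962 m³/s
w_7 = (24.0 − 19.3)/2 = 2.35 m; q_7 = 0.50 × 0.26 × 2.35 = 0.3055 m³/s
w_8 = (24.0 − 21.5)/2 = 1.25 m; q_8 = 0.36 × 0.16 × 1.25 = 0.07200 m³/s
Q = Σ qᵢ = 4.977 m³/s

4.98 m³/s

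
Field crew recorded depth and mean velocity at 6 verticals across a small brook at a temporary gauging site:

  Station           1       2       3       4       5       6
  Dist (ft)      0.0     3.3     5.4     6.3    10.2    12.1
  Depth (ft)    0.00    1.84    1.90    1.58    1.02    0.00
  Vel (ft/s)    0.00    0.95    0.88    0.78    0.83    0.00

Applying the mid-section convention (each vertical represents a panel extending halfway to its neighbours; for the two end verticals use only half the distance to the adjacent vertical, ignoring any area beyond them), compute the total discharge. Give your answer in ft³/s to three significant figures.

w_2 = (5.4 − 0.0)/2 = 2.7 ft; q_2 = 0.95 × 1.84 × 2.7 = 4.720 ft³/s
w_3 = (6.3 − 3.3)/2 = 1.5 ft; q_3 = 0.88 × 1.90 × 1.5 = 2.508 ft³/s
w_4 = (10.2 − 5.4)/2 = 2.4 ft; q_4 = 0.78 × 1.58 × 2.4 = 2.958 ft³/s
w_5 = (12.1 − 6.3)/2 = 2.9 ft; q_5 = 0.83 × 1.02 × 2.9 = 2.455 ft³/s
Stations 1, 6 contribute zero (depth or velocity is 0).
Q = Σ qᵢ = 12.64 ft³/s

12.6 ft³/s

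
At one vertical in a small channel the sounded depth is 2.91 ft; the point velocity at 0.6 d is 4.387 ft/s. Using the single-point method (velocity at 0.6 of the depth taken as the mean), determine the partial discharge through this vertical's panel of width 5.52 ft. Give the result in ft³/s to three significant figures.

v̄ = v₀.₆ = 4.387 ft/s
q = v̄ × d × w = 4.387 × 2.91 × 5.52 = 70.47 ft³/s

70.5 ft³/s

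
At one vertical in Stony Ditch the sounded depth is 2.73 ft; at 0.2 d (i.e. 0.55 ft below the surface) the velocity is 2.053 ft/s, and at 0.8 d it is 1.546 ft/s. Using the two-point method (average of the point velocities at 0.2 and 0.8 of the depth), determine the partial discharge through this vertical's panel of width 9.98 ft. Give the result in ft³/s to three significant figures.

v̄ = (2.053 + 1.546) / 2 = 1.800 ft/s
q = v̄ × d × w = 1.800 × 2.73 × 9.98 = 49.03 ft³/s

49.0 ft³/s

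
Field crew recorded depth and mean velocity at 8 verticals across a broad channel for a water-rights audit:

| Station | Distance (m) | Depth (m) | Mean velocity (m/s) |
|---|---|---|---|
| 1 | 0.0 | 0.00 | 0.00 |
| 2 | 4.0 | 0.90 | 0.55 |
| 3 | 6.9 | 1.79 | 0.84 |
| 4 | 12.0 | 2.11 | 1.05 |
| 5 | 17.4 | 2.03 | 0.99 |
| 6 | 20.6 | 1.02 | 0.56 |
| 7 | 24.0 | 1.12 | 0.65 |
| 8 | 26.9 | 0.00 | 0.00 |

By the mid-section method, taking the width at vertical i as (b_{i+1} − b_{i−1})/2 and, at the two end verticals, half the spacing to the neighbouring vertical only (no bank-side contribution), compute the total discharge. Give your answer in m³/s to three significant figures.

w_2 = (6.9 − 0.0)/2 = 3.45 m; q_2 = 0.55 × 0.90 × 3.45 = 1.708 m³/s
w_3 = (12.0 − 4.0)/2 = 4 m; q_3 = 0.84 × 1.79 × 4 = 6.014 m³/s
w_4 = (17.4 − 6.9)/2 = 5.25 m; q_4 = 1.05 × 2.11 × 5.25 = 11.63 m³/s
w_5 = (20.6 − 12.0)/2 = 4.3 m; q_5 = 0.99 × 2.03 × 4.3 = 8.642 m³/s
w_6 = (24.0 − 17.4)/2 = 3.3 m; q_6 = 0.56 × 1.02 × 3.3 = 1.885 m³/s
w_7 = (26.9 − 20.6)/2 = 3.15 m; q_7 = 0.65 × 1.12 × 3.15 = 2.293 m³/s
Stations 1, 8 contribute zero (depth or velocity is 0).
Q = Σ qᵢ = 32.17 m³/s

32.2 m³/s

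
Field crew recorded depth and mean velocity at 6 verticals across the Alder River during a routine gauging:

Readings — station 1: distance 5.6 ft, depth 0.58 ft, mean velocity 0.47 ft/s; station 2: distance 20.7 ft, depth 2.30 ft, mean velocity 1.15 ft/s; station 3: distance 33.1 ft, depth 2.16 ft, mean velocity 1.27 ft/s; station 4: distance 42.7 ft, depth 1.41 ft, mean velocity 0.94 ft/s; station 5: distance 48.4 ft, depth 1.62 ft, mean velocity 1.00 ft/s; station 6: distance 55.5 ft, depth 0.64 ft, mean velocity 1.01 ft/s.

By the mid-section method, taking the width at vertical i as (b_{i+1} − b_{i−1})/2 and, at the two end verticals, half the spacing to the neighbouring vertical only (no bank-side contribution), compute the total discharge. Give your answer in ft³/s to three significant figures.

91.4 ft³/s

w_1 = (20.7 − 5.6)/2 = 7.55 ft; q_1 = 0.47 × 0.58 × 7.55 = 2.058 ft³/s
w_2 = (33.1 − 5.6)/2 = 13.75 ft; q_2 = 1.15 × 2.30 × 13.75 = 36.37 ft³/s
w_3 = (42.7 − 20.7)/2 = 11 ft; q_3 = 1.27 × 2.16 × 11 = 30.18 ft³/s
w_4 = (48.4 − 33.1)/2 = 7.65 ft; q_4 = 0.94 × 1.41 × 7.65 = 10.14 ft³/s
w_5 = (55.5 − 42.7)/2 = 6.4 ft; q_5 = 1.00 × 1.62 × 6.4 = 10.37 ft³/s
w_6 = (55.5 − 48.4)/2 = 3.55 ft; q_6 = 1.01 × 0.64 × 3.55 = 2.295 ft³/s
Q = Σ qᵢ = 91.40 ft³/s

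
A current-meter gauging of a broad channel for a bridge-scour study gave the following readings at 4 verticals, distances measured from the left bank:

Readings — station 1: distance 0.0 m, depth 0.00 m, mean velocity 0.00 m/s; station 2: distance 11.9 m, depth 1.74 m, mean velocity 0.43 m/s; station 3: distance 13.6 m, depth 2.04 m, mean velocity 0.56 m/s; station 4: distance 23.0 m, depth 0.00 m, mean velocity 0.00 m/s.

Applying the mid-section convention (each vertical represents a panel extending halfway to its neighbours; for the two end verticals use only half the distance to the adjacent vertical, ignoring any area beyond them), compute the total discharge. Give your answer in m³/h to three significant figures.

41100 m³/h

w_2 = (13.6 − 0.0)/2 = 6.8 m; q_2 = 0.43 × 1.74 × 6.8 = 5.088 m³/s
w_3 = (23.0 − 11.9)/2 = 5.55 m; q_3 = 0.56 × 2.04 × 5.55 = 6.340 m³/s
Stations 1, 4 contribute zero (depth or velocity is 0).
Q = Σ qᵢ = 11.43 m³/s
= 11.43 × 3600 = 41140 m³/h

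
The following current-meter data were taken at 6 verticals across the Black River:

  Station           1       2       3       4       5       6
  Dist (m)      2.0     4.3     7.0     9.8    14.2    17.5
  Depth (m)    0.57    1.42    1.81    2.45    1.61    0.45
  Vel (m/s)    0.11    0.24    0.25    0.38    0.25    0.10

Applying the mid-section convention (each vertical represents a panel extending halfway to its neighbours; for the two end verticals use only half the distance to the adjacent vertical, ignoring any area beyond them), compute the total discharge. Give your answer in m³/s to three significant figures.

7.14 m³/s

w_1 = (4.3 − 2.0)/2 = 1.15 m; q_1 = 0.11 × 0.57 × 1.15 = 0.07211 m³/s
w_2 = (7.0 − 2.0)/2 = 2.5 m; q_2 = 0.24 × 1.42 × 2.5 = 0.8520 m³/s
w_3 = (9.8 − 4.3)/2 = 2.75 m; q_3 = 0.25 × 1.81 × 2.75 = 1.244 m³/s
w_4 = (14.2 − 7.0)/2 = 3.6 m; q_4 = 0.38 × 2.45 × 3.6 = 3.352 m³/s
w_5 = (17.5 − 9.8)/2 = 3.85 m; q_5 = 0.25 × 1.61 × 3.85 = 1.550 m³/s
w_6 = (17.5 − 14.2)/2 = 1.65 m; q_6 = 0.10 × 0.45 × 1.65 = 0.07425 m³/s
Q = Σ qᵢ = 7.144 m³/s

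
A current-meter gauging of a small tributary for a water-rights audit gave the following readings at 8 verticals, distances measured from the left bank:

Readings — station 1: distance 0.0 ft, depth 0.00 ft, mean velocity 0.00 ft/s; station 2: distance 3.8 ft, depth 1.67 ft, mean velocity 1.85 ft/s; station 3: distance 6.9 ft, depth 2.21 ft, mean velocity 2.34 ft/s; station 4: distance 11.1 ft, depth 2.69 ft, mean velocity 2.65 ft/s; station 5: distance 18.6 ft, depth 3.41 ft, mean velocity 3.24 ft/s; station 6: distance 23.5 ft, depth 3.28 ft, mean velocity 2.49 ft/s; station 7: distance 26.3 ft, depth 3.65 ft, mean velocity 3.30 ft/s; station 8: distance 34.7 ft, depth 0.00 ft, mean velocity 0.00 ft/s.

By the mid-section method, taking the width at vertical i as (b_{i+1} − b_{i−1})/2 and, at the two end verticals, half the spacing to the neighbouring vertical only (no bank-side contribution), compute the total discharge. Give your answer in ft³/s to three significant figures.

239 ft³/s

w_2 = (6.9 − 0.0)/2 = 3.45 ft; q_2 = 1.85 × 1.67 × 3.45 = 10.66 ft³/s
w_3 = (11.1 − 3.8)/2 = 3.65 ft; q_3 = 2.34 × 2.21 × 3.65 = 18.88 ft³/s
w_4 = (18.6 − 6.9)/2 = 5.85 ft; q_4 = 2.65 × 2.69 × 5.85 = 41.70 ft³/s
w_5 = (23.5 − 11.1)/2 = 6.2 ft; q_5 = 3.24 × 3.41 × 6.2 = 68.50 ft³/s
w_6 = (26.3 − 18.6)/2 = 3.85 ft; q_6 = 2.49 × 3.28 × 3.85 = 31.44 ft³/s
w_7 = (34.7 − 23.5)/2 = 5.6 ft; q_7 = 3.30 × 3.65 × 5.6 = 67.45 ft³/s
Stations 1, 8 contribute zero (depth or velocity is 0).
Q = Σ qᵢ = 238.6 ft³/s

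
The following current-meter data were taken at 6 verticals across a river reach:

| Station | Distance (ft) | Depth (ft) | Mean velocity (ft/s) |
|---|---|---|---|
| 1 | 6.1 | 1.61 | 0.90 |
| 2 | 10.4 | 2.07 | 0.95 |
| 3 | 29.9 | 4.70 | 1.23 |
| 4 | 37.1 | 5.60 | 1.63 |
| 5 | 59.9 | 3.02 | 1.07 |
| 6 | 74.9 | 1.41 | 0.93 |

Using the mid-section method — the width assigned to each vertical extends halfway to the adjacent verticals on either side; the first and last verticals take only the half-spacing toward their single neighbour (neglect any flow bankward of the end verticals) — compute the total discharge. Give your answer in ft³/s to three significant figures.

w_1 = (10.4 − 6.1)/2 = 2.15 ft; q_1 = 0.90 × 1.61 × 2.15 = 3.115 ft³/s
w_2 = (29.9 − 6.1)/2 = 11.9 ft; q_2 = 0.95 × 2.07 × 11.9 = 23.40 ft³/s
w_3 = (37.1 − 10.4)/2 = 13.35 ft; q_3 = 1.23 × 4.70 × 13.35 = 77.18 ft³/s
w_4 = (59.9 − 29.9)/2 = 15 ft; q_4 = 1.63 × 5.60 × 15 = 136.9 ft³/s
w_5 = (74.9 − 37.1)/2 = 18.9 ft; q_5 = 1.07 × 3.02 × 18.9 = 61.07 ft³/s
w_6 = (74.9 − 59.9)/2 = 7.5 ft; q_6 = 0.93 × 1.41 × 7.5 = 9.835 ft³/s
Q = Σ qᵢ = 311.5 ft³/s

312 ft³/s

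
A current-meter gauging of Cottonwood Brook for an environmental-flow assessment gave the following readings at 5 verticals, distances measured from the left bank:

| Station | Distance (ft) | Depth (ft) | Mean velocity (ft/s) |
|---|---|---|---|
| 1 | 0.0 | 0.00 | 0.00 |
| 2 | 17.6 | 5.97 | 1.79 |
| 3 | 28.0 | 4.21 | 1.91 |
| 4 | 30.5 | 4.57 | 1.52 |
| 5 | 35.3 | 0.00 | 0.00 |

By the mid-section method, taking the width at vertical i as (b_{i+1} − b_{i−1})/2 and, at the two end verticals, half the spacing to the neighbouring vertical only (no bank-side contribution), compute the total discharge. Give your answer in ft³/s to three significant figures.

227 ft³/s

w_2 = (28.0 − 0.0)/2 = 14 ft; q_2 = 1.79 × 5.97 × 14 = 149.6 ft³/s
w_3 = (30.5 − 17.6)/2 = 6.45 ft; q_3 = 1.91 × 4.21 × 6.45 = 51.87 ft³/s
w_4 = (35.3 − 28.0)/2 = 3.65 ft; q_4 = 1.52 × 4.57 × 3.65 = 25.35 ft³/s
Stations 1, 5 contribute zero (depth or velocity is 0).
Q = Σ qᵢ = 226.8 ft³/s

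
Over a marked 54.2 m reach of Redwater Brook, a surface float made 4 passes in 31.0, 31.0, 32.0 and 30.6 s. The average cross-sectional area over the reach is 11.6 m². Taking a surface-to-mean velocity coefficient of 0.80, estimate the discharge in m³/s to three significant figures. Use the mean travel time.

t̄ = (31.0 + 31.0 + 32.0 + 30.6) / 4 = 31.15 s
v_surface = L / t̄ = 54.2 / 31.15 = 1.740 m/s
v_mean = 0.80 × 1.740 = 1.392 m/s
Q = A × v_mean = 11.6 × 1.392 = 16.15 m³/s

16.1 m³/s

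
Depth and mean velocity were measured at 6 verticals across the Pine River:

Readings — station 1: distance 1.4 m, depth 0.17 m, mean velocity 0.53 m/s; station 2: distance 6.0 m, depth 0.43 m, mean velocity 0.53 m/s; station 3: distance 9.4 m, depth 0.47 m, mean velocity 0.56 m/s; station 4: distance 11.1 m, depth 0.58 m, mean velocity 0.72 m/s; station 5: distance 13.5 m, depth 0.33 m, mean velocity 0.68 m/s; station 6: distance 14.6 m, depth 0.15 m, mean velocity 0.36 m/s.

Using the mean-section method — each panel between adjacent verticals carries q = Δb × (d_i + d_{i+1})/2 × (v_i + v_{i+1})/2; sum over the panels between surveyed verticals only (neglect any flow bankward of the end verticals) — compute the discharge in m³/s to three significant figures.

Panel 1-2: Δb = 4.6 m, d̄ = (0.17+0.43)/2 = 0.3, v̄ = (0.53+0.53)/2 = 0.53 → q = 4.6×0.3×0.53 = 0.7314 m³/s
Panel 2-3: Δb = 3.4 m, d̄ = (0.43+0.47)/2 = 0.45, v̄ = (0.53+0.56)/2 = 0.545 → q = 3.4×0.45×0.545 = 0.8339 m³/s
Panel 3-4: Δb = 1.7 m, d̄ = (0.47+0.58)/2 = 0.525, v̄ = (0.56+0.72)/2 = 0.64 → q = 1.7×0.525×0.64 = 0.5712 m³/s
Panel 4-5: Δb = 2.4 m, d̄ = (0.58+0.33)/2 = 0.455, v̄ = (0.72+0.68)/2 = 0.7 → q = 2.4×0.455×0.7 = 0.7644 m³/s
Panel 5-6: Δb = 1.1 m, d̄ = (0.33+0.15)/2 = 0.24, v̄ = (0.68+0.36)/2 = 0.52 → q = 1.1×0.24×0.52 = 0.1373 m³/s
Q = Σ q = 3.038 m³/s

3.04 m³/s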